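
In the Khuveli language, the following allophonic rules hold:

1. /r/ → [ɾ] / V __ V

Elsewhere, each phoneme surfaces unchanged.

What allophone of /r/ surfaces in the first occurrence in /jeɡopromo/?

[r]

/r/ (between /p/ and /o/): rule 1 targets it, but not between two vowels → unchanged [r].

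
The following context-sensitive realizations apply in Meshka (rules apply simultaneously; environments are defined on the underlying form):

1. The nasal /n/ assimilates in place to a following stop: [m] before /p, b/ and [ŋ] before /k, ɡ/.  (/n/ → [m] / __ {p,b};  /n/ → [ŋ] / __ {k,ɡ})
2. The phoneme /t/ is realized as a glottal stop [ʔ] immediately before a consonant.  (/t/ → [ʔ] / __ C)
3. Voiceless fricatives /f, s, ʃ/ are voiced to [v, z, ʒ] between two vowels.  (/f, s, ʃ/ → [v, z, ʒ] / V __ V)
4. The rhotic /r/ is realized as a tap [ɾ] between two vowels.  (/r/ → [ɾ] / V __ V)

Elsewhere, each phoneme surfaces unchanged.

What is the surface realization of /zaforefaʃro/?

[zavoɾevaʃro]

/f/ — between /a/ and /o/, between two vowels — surfaces as [v] (rule 3).
/r/ meets the environment for rule 4 (between two vowels) → [ɾ].
Rule 3 applies to /f/ (between /e/ and /a/: between two vowels) → [v].
/ʃ/ (between /a/ and /r/): rule 3 targets it, but not between two vowels → unchanged [ʃ].
/r/ (between /ʃ/ and /o/) fails the environment for rule 4, so it stays [r].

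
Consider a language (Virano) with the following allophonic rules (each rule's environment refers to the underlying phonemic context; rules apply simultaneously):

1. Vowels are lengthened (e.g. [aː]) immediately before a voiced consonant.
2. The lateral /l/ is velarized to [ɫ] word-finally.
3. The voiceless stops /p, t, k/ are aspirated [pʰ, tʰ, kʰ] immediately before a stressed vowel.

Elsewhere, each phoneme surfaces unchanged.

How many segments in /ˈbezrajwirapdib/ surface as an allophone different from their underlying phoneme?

4

Segments that undergo a rule: /e/ → [eː] (rule 1); /a/ → [aː] (rule 1); /i/ → [iː] (rule 1); /i/ → [iː] (rule 1).
All other segments surface unchanged.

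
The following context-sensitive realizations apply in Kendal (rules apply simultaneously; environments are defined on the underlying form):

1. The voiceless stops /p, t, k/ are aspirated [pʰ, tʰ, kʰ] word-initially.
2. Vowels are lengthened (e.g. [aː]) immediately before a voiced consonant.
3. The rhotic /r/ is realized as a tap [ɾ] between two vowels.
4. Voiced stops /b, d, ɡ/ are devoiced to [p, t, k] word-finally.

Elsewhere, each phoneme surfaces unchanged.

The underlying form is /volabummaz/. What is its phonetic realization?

/v/ stays [v].
/o/ (between /v/ and /l/) occurs before a voiced consonant → [oː] by rule 2.
/l/ stays [l].
/a/ (between /l/ and /b/): before a voiced consonant, so rule 2 applies → [aː].
/b/ (between /a/ and /u/) fails the environment for rule 4, so it stays [b].
/u/ (between /b/ and /m/): before a voiced consonant, so rule 2 applies → [uː].
/m/ — not in any rule's target class → [m].
/m/ stays [m].
/a/ (between /m/ and /z/) occurs before a voiced consonant → [aː] by rule 2.
/z/ stays [z].

[voːlaːbuːmmaːz]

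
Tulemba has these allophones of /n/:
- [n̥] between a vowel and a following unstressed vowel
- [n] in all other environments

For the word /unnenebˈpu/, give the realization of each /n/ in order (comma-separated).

Occurrence 1 (position 2): no conditioning environment matches → elsewhere allophone [n].
Occurrence 2 (position 3): no conditioning environment matches → elsewhere allophone [n].
Occurrence 3 (position 5): between a vowel and a following unstressed vowel → [n̥].

[n], [n], [n̥]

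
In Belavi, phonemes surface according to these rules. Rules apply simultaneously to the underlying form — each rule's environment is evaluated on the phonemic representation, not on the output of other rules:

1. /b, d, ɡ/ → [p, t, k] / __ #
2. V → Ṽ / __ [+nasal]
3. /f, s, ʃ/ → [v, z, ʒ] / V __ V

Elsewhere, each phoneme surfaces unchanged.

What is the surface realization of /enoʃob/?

/e/ — word-initial, before a nasal consonant — surfaces as [ẽ] (rule 2).
/n/ — not in any rule's target class → [n].
/o/ — between /n/ and /ʃ/; rule 2 does not apply here → [o].
/ʃ/ — between /o/ and /o/, between two vowels — surfaces as [ʒ] (rule 3).
/o/ (between /ʃ/ and /b/): rule 2 targets it, but not before a nasal consonant → unchanged [o].
Rule 1 applies to /b/ (word-final: word-finally) → [p].

[ẽnoʒop]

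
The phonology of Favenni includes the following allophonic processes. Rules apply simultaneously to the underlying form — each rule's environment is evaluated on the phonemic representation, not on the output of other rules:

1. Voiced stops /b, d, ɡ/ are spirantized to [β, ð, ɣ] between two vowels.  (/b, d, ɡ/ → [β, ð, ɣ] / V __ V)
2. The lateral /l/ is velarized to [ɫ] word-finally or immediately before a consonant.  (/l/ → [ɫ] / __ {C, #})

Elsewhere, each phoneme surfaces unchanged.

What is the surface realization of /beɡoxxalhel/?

[beɣoxxaɫheɫ]

/b/ (word-initial) fails the environment for rule 1, so it stays [b].
/e/ (between /b/ and /ɡ/) is unaffected → [e].
/ɡ/ (between /e/ and /o/) occurs between two vowels → [ɣ] by rule 1.
/o/ — not in any rule's target class → [o].
/x/ — not in any rule's target class → [x].
/x/ (between /x/ and /a/): no rule targets it → [x].
/a/ — not in any rule's target class → [a].
/l/ (between /a/ and /h/) occurs word-finally or immediately before a consonant → [ɫ] by rule 2.
/h/ (between /l/ and /e/) is unaffected → [h].
/e/ — not in any rule's target class → [e].
/l/ (word-final) occurs word-finally or immediately before a consonant → [ɫ] by rule 2.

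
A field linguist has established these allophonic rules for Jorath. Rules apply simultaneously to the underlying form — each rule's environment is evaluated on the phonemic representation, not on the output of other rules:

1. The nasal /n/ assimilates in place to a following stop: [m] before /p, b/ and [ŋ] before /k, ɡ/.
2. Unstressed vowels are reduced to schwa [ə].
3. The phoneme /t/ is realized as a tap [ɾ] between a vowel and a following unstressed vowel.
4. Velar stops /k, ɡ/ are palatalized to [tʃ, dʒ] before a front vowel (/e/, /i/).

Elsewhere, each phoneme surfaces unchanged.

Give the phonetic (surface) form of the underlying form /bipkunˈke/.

[bəpkəŋˈtʃe]

/b/ — not in any rule's target class → [b].
/i/ meets the environment for rule 2 (in an unstressed syllable) → [ə].
/p/ — not in any rule's target class → [p].
/k/ (between /p/ and /u/) is in the target of rule 4 but the environment (before a front vowel) is not met → [k].
/u/ — between /k/ and /n/, in an unstressed syllable — surfaces as [ə] (rule 2).
/n/ — between /u/ and /k/, before a labial or velar stop — surfaces as [ŋ] (rule 1).
/k/ meets the environment for rule 4 (before a front vowel) → [tʃ].
/e/ (word-final) fails the environment for rule 2, so it stays [e].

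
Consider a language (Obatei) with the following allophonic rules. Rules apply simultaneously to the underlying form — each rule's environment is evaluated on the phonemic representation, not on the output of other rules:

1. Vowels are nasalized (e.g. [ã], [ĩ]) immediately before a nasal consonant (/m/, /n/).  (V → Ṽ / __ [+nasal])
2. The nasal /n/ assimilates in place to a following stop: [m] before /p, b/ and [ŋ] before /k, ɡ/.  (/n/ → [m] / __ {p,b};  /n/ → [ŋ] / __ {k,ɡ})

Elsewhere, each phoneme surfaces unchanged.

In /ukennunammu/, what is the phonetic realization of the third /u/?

/u/ — word-final; rule 1 does not apply here → [u].

[u]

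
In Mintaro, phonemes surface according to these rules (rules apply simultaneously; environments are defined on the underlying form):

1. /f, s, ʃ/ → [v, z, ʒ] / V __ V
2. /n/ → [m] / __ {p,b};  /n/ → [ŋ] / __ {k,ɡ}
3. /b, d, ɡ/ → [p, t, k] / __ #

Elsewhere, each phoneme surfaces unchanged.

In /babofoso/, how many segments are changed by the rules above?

Segments that undergo a rule: /f/ → [v] (rule 1); /s/ → [z] (rule 1).
All other segments surface unchanged.

2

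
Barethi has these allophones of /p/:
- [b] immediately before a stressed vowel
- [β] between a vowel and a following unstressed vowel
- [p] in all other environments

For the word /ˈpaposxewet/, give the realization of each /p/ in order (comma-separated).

Occurrence 1 (position 1): immediately before a stressed vowel → [b].
Occurrence 2 (position 3): between a vowel and a following unstressed vowel → [β].

[b], [β]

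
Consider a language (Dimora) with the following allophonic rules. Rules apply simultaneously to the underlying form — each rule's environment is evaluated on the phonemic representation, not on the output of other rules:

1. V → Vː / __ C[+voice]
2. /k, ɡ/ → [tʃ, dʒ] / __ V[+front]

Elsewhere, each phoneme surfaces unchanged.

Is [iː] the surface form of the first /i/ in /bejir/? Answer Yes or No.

/i/ (between /j/ and /r/): before a voiced consonant, so rule 1 applies → [iː].
The actual realization is [iː], which matches [iː].

Yes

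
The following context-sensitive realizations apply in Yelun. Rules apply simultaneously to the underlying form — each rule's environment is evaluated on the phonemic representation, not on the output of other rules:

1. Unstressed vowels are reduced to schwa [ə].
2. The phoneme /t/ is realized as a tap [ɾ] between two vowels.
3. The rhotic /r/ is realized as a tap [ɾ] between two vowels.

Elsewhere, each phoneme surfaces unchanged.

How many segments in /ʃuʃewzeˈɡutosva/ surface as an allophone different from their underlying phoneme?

Segments that undergo a rule: /u/ → [ə] (rule 1); /e/ → [ə] (rule 1); /e/ → [ə] (rule 1); /t/ → [ɾ] (rule 2); /o/ → [ə] (rule 1); /a/ → [ə] (rule 1).
All other segments surface unchanged.

6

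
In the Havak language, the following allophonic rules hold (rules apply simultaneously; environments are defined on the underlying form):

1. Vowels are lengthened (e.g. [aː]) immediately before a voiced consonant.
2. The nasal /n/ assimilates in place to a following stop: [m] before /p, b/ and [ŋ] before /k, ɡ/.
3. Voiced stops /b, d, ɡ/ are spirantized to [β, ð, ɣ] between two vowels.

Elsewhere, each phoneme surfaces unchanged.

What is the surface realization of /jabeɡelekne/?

[jaːβeːɣeːlekne]

/j/ — not in any rule's target class → [j].
Rule 1 applies to /a/ (between /j/ and /b/: before a voiced consonant) → [aː].
/b/ — between /a/ and /e/, between two vowels — surfaces as [β] (rule 3).
/e/ (between /b/ and /ɡ/) occurs before a voiced consonant → [eː] by rule 1.
/ɡ/ (between /e/ and /e/): between two vowels, so rule 3 applies → [ɣ].
Rule 1 applies to /e/ (between /ɡ/ and /l/: before a voiced consonant) → [eː].
/l/ stays [l].
/e/ — between /l/ and /k/; rule 1 does not apply here → [e].
/k/ (between /e/ and /n/): no rule targets it → [k].
/n/ (between /k/ and /e/) fails the environment for rule 2, so it stays [n].
/e/ (word-final) fails the environment for rule 1, so it stays [e].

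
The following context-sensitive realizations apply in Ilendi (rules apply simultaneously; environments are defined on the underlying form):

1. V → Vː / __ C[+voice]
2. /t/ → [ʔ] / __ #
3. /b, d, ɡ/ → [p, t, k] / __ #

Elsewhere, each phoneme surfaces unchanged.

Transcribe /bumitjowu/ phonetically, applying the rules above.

/b/ (word-initial): rule 3 targets it, but not word-finally → unchanged [b].
/u/ meets the environment for rule 1 (before a voiced consonant) → [uː].
/m/ — not in any rule's target class → [m].
/i/ (between /m/ and /t/): rule 1 targets it, but not before a voiced consonant → unchanged [i].
/t/ — between /i/ and /j/; rule 2 does not apply here → [t].
/j/ — not in any rule's target class → [j].
/o/ meets the environment for rule 1 (before a voiced consonant) → [oː].
/w/ (between /o/ and /u/) is unaffected → [w].
/u/ (word-final): rule 1 targets it, but not before a voiced consonant → unchanged [u].

[buːmitjoːwu]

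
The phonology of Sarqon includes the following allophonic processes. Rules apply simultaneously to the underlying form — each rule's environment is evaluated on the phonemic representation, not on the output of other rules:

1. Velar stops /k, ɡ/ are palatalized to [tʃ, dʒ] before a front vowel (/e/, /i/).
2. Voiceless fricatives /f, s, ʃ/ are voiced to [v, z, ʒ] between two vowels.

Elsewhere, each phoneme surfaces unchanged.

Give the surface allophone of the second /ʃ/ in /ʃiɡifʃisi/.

[ʃ]

/ʃ/ (between /f/ and /i/) is in the target of rule 2 but the environment (between two vowels) is not met → [ʃ].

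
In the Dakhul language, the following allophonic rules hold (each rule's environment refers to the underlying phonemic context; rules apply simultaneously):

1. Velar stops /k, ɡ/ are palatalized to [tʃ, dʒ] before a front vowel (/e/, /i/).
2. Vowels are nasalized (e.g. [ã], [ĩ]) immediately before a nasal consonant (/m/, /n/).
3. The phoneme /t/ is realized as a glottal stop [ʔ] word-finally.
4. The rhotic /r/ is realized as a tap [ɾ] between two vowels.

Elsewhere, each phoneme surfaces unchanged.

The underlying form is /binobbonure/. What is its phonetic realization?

[bĩnobbõnuɾe]

/b/ (word-initial): no rule targets it → [b].
/i/ (between /b/ and /n/): before a nasal consonant, so rule 2 applies → [ĩ].
/n/ (between /i/ and /o/) is unaffected → [n].
/o/ (between /n/ and /b/) is in the target of rule 2 but the environment (before a nasal consonant) is not met → [o].
/b/ (between /o/ and /b/): no rule targets it → [b].
/b/ (between /b/ and /o/): no rule targets it → [b].
Rule 2 applies to /o/ (between /b/ and /n/: before a nasal consonant) → [õ].
/n/ stays [n].
/u/ (between /n/ and /r/): rule 2 targets it, but not before a nasal consonant → unchanged [u].
/r/ (between /u/ and /e/) occurs between two vowels → [ɾ] by rule 4.
/e/ (word-final) fails the environment for rule 2, so it stays [e].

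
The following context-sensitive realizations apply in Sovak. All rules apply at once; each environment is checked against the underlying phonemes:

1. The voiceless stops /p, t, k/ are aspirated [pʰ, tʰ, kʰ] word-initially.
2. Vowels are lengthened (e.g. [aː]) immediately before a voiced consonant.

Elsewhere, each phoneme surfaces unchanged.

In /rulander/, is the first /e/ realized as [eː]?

Yes

/e/ — between /d/ and /r/, before a voiced consonant — surfaces as [eː] (rule 2).
The actual realization is [eː], which matches [eː].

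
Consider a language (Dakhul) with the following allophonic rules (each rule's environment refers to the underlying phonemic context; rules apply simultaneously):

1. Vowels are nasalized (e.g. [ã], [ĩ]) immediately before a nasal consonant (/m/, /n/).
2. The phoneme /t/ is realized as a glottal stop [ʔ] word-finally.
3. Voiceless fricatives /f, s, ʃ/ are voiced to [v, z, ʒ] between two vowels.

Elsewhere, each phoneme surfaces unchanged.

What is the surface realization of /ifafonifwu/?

[ivavõnifwu]

/i/ — word-initial; rule 1 does not apply here → [i].
Rule 3 applies to /f/ (between /i/ and /a/: between two vowels) → [v].
/a/ (between /f/ and /f/) is in the target of rule 1 but the environment (before a nasal consonant) is not met → [a].
Rule 3 applies to /f/ (between /a/ and /o/: between two vowels) → [v].
/o/ (between /f/ and /n/): before a nasal consonant, so rule 1 applies → [õ].
/n/ stays [n].
/i/ (between /n/ and /f/) fails the environment for rule 1, so it stays [i].
/f/ — between /i/ and /w/; rule 3 does not apply here → [f].
/w/ stays [w].
/u/ (word-final) is in the target of rule 1 but the environment (before a nasal consonant) is not met → [u].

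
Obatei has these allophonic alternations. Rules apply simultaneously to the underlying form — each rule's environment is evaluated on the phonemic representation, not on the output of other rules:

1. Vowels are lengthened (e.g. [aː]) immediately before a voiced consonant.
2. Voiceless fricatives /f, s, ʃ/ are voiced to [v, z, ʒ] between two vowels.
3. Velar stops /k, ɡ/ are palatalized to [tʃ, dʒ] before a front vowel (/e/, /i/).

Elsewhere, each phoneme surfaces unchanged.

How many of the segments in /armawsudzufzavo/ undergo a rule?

4

Segments that undergo a rule: /a/ → [aː] (rule 1); /a/ → [aː] (rule 1); /u/ → [uː] (rule 1); /a/ → [aː] (rule 1).
All other segments surface unchanged.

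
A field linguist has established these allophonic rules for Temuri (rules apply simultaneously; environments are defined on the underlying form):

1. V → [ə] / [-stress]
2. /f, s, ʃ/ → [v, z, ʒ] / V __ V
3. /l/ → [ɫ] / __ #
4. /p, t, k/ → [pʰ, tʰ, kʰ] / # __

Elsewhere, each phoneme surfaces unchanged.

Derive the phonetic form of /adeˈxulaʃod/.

Rule 1 applies to /a/ (word-initial: in an unstressed syllable) → [ə].
/d/ stays [d].
Rule 1 applies to /e/ (between /d/ and /x/: in an unstressed syllable) → [ə].
/x/ (between /e/ and /u/): no rule targets it → [x].
/u/ — between /x/ and /l/; rule 1 does not apply here → [u].
/l/ (between /u/ and /a/) is in the target of rule 3 but the environment (word-finally) is not met → [l].
Rule 1 applies to /a/ (between /l/ and /ʃ/: in an unstressed syllable) → [ə].
/ʃ/ — between /a/ and /o/, between two vowels — surfaces as [ʒ] (rule 2).
/o/ meets the environment for rule 1 (in an unstressed syllable) → [ə].
/d/ (word-final): no rule targets it → [d].

[ədəˈxuləʒəd]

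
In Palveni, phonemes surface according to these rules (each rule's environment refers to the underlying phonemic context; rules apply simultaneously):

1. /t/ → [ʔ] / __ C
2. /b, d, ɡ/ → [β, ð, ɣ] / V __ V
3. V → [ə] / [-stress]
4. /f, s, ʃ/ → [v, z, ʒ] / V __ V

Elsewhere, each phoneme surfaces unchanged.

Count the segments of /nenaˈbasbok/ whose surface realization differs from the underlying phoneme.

4

Segments that undergo a rule: /e/ → [ə] (rule 3); /a/ → [ə] (rule 3); /b/ → [β] (rule 2); /o/ → [ə] (rule 3).
All other segments surface unchanged.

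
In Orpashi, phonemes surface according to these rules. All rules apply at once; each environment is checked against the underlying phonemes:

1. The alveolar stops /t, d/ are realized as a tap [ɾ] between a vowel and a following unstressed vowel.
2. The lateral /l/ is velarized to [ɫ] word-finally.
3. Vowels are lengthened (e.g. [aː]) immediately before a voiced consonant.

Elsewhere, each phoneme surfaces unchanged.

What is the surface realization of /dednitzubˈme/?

[deːdnitzuːbˈme]

/d/ — word-initial; rule 1 does not apply here → [d].
/e/ (between /d/ and /d/) occurs before a voiced consonant → [eː] by rule 3.
/d/ — between /e/ and /n/; rule 1 does not apply here → [d].
/i/ (between /n/ and /t/): rule 3 targets it, but not before a voiced consonant → unchanged [i].
/t/ (between /i/ and /z/) is in the target of rule 1 but the environment (between a vowel and a following unstressed vowel) is not met → [t].
Rule 3 applies to /u/ (between /z/ and /b/: before a voiced consonant) → [uː].
/e/ (word-final) fails the environment for rule 3, so it stays [e].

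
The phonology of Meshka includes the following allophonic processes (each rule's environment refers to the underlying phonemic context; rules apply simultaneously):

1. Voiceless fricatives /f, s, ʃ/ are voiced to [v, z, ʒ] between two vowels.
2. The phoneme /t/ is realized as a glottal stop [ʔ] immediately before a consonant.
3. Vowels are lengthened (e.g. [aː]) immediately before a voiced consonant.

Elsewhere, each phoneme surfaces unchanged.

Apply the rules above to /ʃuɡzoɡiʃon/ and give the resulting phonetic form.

[ʃuːɡzoːɡiʒoːn]

/ʃ/ (word-initial) is in the target of rule 1 but the environment (between two vowels) is not met → [ʃ].
/u/ (between /ʃ/ and /ɡ/) occurs before a voiced consonant → [uː] by rule 3.
/ɡ/ (between /u/ and /z/): no rule targets it → [ɡ].
/z/ — not in any rule's target class → [z].
/o/ — between /z/ and /ɡ/, before a voiced consonant — surfaces as [oː] (rule 3).
/ɡ/ stays [ɡ].
/i/ (between /ɡ/ and /ʃ/): rule 3 targets it, but not before a voiced consonant → unchanged [i].
/ʃ/ — between /i/ and /o/, between two vowels — surfaces as [ʒ] (rule 1).
/o/ (between /ʃ/ and /n/) occurs before a voiced consonant → [oː] by rule 3.
/n/ — not in any rule's target class → [n].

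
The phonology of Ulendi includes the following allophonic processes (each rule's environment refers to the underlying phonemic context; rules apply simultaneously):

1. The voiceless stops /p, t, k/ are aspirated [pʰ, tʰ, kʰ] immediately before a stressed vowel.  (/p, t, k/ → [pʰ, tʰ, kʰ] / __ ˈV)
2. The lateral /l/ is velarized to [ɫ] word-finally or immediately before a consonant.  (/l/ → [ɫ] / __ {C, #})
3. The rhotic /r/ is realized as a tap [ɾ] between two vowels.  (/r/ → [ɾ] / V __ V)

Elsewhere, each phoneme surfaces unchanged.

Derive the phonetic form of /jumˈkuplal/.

/j/ (word-initial): no rule targets it → [j].
/u/ — not in any rule's target class → [u].
/m/ stays [m].
Rule 1 applies to /k/ (between /m/ and /u/: immediately before a stressed vowel) → [kʰ].
/u/ (between /k/ and /p/) is unaffected → [u].
/p/ (between /u/ and /l/) is in the target of rule 1 but the environment (immediately before a stressed vowel) is not met → [p].
/l/ (between /p/ and /a/) is in the target of rule 2 but the environment (word-finally or immediately before a consonant) is not met → [l].
/a/ (between /l/ and /l/) is unaffected → [a].
/l/ meets the environment for rule 2 (word-finally or immediately before a consonant) → [ɫ].

[jumˈkʰuplaɫ]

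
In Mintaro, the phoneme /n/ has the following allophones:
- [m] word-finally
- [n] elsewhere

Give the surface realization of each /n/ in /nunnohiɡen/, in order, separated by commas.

Occurrence 1 (position 1): no conditioning environment matches → elsewhere allophone [n].
Occurrence 2 (position 3): no conditioning environment matches → elsewhere allophone [n].
Occurrence 3 (position 4): no conditioning environment matches → elsewhere allophone [n].
Occurrence 4 (position 10): word-finally → [m].

[n], [n], [n], [m]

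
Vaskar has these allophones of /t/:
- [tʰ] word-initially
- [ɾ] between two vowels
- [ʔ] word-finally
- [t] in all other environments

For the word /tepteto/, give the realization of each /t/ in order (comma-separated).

Occurrence 1 (position 1): word-initially → [tʰ].
Occurrence 2 (position 4): no conditioning environment matches → elsewhere allophone [t].
Occurrence 3 (position 6): between two vowels → [ɾ].

[tʰ], [t], [ɾ]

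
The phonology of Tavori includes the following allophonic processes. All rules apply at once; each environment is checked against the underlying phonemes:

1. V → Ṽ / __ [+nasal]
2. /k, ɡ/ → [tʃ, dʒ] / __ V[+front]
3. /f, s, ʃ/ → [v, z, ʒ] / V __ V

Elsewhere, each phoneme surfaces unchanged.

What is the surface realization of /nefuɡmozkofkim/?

/n/ — not in any rule's target class → [n].
/e/ (between /n/ and /f/) is in the target of rule 1 but the environment (before a nasal consonant) is not met → [e].
Rule 3 applies to /f/ (between /e/ and /u/: between two vowels) → [v].
/u/ — between /f/ and /ɡ/; rule 1 does not apply here → [u].
/ɡ/ (between /u/ and /m/) fails the environment for rule 2, so it stays [ɡ].
/m/ (between /ɡ/ and /o/) is unaffected → [m].
/o/ — between /m/ and /z/; rule 1 does not apply here → [o].
/z/ stays [z].
/k/ (between /z/ and /o/): rule 2 targets it, but not before a front vowel → unchanged [k].
/o/ — between /k/ and /f/; rule 1 does not apply here → [o].
/f/ (between /o/ and /k/) is in the target of rule 3 but the environment (between two vowels) is not met → [f].
/k/ (between /f/ and /i/) occurs before a front vowel → [tʃ] by rule 2.
/i/ — between /k/ and /m/, before a nasal consonant — surfaces as [ĩ] (rule 1).
/m/ stays [m].

[nevuɡmozkoftʃĩm]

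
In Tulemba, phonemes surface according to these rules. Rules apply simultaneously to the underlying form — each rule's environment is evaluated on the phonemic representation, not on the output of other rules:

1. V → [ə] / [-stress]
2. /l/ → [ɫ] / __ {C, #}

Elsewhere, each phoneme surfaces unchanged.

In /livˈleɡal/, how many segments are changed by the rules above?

3

Segments that undergo a rule: /i/ → [ə] (rule 1); /a/ → [ə] (rule 1); /l/ → [ɫ] (rule 2).
All other segments surface unchanged.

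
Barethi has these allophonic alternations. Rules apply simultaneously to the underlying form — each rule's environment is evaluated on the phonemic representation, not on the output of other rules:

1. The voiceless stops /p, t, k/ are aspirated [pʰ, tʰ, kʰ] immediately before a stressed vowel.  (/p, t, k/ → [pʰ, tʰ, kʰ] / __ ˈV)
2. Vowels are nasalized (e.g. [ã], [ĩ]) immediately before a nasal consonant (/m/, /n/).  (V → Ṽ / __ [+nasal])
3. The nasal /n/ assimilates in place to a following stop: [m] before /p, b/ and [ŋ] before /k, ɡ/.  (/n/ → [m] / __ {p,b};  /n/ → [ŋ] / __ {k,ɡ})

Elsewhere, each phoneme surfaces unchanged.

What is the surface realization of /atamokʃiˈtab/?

[atãmokʃiˈtʰab]

/a/ — word-initial; rule 2 does not apply here → [a].
/t/ (between /a/ and /a/) is in the target of rule 1 but the environment (immediately before a stressed vowel) is not met → [t].
/a/ — between /t/ and /m/, before a nasal consonant — surfaces as [ã] (rule 2).
/m/ (between /a/ and /o/): no rule targets it → [m].
/o/ (between /m/ and /k/) fails the environment for rule 2, so it stays [o].
/k/ (between /o/ and /ʃ/): rule 1 targets it, but not immediately before a stressed vowel → unchanged [k].
/ʃ/ — not in any rule's target class → [ʃ].
/i/ — between /ʃ/ and /t/; rule 2 does not apply here → [i].
/t/ — between /i/ and /a/, immediately before a stressed vowel — surfaces as [tʰ] (rule 1).
/a/ (between /t/ and /b/) is in the target of rule 2 but the environment (before a nasal consonant) is not met → [a].
/b/ (word-final) is unaffected → [b].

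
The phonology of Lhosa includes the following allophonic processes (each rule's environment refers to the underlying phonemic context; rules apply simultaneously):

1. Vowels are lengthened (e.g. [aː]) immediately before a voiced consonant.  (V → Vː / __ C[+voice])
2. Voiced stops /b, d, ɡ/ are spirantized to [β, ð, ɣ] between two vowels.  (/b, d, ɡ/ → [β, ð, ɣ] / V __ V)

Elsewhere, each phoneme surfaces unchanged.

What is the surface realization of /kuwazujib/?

[kuːwaːzuːjiːb]

Rule 1 applies to /u/ (between /k/ and /w/: before a voiced consonant) → [uː].
/a/ (between /w/ and /z/) occurs before a voiced consonant → [aː] by rule 1.
/u/ meets the environment for rule 1 (before a voiced consonant) → [uː].
/i/ meets the environment for rule 1 (before a voiced consonant) → [iː].
/b/ — word-final; rule 2 does not apply here → [b].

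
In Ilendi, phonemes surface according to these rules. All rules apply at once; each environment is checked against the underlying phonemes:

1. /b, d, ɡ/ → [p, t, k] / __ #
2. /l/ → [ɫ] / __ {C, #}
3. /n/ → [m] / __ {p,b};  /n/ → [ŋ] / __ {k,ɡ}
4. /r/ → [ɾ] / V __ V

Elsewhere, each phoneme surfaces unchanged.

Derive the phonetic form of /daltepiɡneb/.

/d/ (word-initial): rule 1 targets it, but not word-finally → unchanged [d].
/l/ (between /a/ and /t/) occurs word-finally or immediately before a consonant → [ɫ] by rule 2.
/ɡ/ (between /i/ and /n/) is in the target of rule 1 but the environment (word-finally) is not met → [ɡ].
/n/ — between /ɡ/ and /e/; rule 3 does not apply here → [n].
Rule 1 applies to /b/ (word-final: word-finally) → [p].

[daɫtepiɡnep]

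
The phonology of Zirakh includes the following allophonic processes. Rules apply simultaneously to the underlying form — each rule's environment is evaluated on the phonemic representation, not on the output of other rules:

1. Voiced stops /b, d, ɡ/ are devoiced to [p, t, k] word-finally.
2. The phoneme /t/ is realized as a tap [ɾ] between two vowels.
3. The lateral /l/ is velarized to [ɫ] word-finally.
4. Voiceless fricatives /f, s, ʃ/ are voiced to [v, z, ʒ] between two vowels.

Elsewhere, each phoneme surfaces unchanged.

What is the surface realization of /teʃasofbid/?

/t/ (word-initial) fails the environment for rule 2, so it stays [t].
/e/ stays [e].
/ʃ/ — between /e/ and /a/, between two vowels — surfaces as [ʒ] (rule 4).
/a/ — not in any rule's target class → [a].
/s/ — between /a/ and /o/, between two vowels — surfaces as [z] (rule 4).
/o/ — not in any rule's target class → [o].
/f/ (between /o/ and /b/): rule 4 targets it, but not between two vowels → unchanged [f].
/b/ (between /f/ and /i/): rule 1 targets it, but not word-finally → unchanged [b].
/i/ stays [i].
/d/ (word-final) occurs word-finally → [t] by rule 1.

[teʒazofbit]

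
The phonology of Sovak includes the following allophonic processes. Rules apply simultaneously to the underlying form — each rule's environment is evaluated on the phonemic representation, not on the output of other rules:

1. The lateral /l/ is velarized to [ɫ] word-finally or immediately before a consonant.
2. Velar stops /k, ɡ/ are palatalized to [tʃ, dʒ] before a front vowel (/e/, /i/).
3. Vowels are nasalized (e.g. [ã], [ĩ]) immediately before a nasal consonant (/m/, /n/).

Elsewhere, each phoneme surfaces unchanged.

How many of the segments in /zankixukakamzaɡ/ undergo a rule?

3

Segments that undergo a rule: /a/ → [ã] (rule 3); /k/ → [tʃ] (rule 2); /a/ → [ã] (rule 3).
All other segments surface unchanged.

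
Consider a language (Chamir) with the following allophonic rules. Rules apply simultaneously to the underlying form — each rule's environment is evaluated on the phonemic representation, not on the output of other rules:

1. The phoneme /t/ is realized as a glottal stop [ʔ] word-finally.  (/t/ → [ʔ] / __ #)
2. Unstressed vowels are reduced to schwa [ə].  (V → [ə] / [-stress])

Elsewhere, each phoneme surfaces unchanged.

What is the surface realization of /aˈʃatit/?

[əˈʃatəʔ]

/a/ meets the environment for rule 2 (in an unstressed syllable) → [ə].
/ʃ/ (between /a/ and /a/): no rule targets it → [ʃ].
/a/ (between /ʃ/ and /t/) is in the target of rule 2 but the environment (in an unstressed syllable) is not met → [a].
/t/ — between /a/ and /i/; rule 1 does not apply here → [t].
/i/ — between /t/ and /t/, in an unstressed syllable — surfaces as [ə] (rule 2).
Rule 1 applies to /t/ (word-final: word-finally) → [ʔ].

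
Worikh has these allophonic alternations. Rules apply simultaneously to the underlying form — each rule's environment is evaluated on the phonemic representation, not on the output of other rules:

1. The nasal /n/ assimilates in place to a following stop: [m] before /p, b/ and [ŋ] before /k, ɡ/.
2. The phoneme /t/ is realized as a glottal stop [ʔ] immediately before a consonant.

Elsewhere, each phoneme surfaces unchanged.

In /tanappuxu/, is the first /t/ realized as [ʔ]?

/t/ — word-initial; rule 2 does not apply here → [t].
The actual realization is [t], not [ʔ].

No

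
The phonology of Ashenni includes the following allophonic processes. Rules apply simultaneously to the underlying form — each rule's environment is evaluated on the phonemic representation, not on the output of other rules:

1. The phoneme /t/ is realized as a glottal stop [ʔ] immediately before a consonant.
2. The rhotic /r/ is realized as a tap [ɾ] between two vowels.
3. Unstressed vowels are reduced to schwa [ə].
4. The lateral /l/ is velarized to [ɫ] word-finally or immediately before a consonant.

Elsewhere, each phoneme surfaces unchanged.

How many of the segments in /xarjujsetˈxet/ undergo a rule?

Segments that undergo a rule: /a/ → [ə] (rule 3); /u/ → [ə] (rule 3); /e/ → [ə] (rule 3); /t/ → [ʔ] (rule 1).
All other segments surface unchanged.

4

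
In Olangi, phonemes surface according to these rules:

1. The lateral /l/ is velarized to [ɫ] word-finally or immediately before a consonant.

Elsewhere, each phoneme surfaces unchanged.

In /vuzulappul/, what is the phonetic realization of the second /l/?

/l/ (word-final): word-finally or immediately before a consonant, so rule 1 applies → [ɫ].

[ɫ]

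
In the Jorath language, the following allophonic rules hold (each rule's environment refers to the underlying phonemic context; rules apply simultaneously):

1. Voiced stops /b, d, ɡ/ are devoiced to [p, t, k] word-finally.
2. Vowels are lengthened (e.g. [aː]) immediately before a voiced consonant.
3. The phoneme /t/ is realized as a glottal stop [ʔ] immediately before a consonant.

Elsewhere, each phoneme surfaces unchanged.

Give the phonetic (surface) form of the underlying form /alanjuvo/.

/a/ — word-initial, before a voiced consonant — surfaces as [aː] (rule 2).
/l/ (between /a/ and /a/) is unaffected → [l].
/a/ (between /l/ and /n/) occurs before a voiced consonant → [aː] by rule 2.
/n/ (between /a/ and /j/) is unaffected → [n].
/j/ (between /n/ and /u/): no rule targets it → [j].
/u/ (between /j/ and /v/) occurs before a voiced consonant → [uː] by rule 2.
/v/ — not in any rule's target class → [v].
/o/ (word-final) is in the target of rule 2 but the environment (before a voiced consonant) is not met → [o].

[aːlaːnjuːvo]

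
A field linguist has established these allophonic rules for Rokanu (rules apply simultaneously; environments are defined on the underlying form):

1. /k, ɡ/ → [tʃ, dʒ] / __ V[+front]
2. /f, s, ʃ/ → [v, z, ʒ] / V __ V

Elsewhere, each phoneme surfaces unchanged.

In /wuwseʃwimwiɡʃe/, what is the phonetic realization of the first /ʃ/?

[ʃ]

/ʃ/ (between /e/ and /w/): rule 2 targets it, but not between two vowels → unchanged [ʃ].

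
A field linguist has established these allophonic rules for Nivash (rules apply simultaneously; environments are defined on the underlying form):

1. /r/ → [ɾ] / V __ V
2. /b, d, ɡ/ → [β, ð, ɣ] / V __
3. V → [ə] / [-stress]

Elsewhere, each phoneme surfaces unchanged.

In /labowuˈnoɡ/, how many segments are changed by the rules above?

5

Segments that undergo a rule: /a/ → [ə] (rule 3); /b/ → [β] (rule 2); /o/ → [ə] (rule 3); /u/ → [ə] (rule 3); /ɡ/ → [ɣ] (rule 2).
All other segments surface unchanged.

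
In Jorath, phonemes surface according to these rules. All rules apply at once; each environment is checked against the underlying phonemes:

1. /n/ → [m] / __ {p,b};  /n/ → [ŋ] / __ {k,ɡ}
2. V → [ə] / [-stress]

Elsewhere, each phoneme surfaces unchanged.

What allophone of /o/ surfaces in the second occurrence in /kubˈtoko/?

[ə]

/o/ meets the environment for rule 2 (in an unstressed syllable) → [ə].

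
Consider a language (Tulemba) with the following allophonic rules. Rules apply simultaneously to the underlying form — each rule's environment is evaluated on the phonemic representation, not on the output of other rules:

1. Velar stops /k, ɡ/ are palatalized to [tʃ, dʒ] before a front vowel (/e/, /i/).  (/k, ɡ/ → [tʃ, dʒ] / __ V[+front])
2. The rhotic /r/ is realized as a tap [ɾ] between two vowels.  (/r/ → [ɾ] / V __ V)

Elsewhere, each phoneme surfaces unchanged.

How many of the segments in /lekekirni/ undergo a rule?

2

Segments that undergo a rule: /k/ → [tʃ] (rule 1); /k/ → [tʃ] (rule 1).
All other segments surface unchanged.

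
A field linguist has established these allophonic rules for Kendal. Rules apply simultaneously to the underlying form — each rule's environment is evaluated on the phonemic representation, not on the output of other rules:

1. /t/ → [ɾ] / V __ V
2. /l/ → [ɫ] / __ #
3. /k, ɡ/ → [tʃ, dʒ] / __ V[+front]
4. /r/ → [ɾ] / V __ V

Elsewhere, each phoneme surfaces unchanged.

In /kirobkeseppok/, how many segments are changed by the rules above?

3

Segments that undergo a rule: /k/ → [tʃ] (rule 3); /r/ → [ɾ] (rule 4); /k/ → [tʃ] (rule 3).
All other segments surface unchanged.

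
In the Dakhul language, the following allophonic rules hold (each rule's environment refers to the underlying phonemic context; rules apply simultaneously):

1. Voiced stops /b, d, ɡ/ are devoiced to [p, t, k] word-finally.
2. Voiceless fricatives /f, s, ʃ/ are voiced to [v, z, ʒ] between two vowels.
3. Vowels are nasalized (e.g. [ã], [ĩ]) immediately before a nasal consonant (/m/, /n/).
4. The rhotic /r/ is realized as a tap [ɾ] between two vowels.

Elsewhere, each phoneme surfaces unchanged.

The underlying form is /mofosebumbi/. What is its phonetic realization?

/m/ (word-initial): no rule targets it → [m].
/o/ (between /m/ and /f/) fails the environment for rule 3, so it stays [o].
/f/ (between /o/ and /o/): between two vowels, so rule 2 applies → [v].
/o/ — between /f/ and /s/; rule 3 does not apply here → [o].
/s/ (between /o/ and /e/) occurs between two vowels → [z] by rule 2.
/e/ — between /s/ and /b/; rule 3 does not apply here → [e].
/b/ — between /e/ and /u/; rule 1 does not apply here → [b].
/u/ — between /b/ and /m/, before a nasal consonant — surfaces as [ũ] (rule 3).
/m/ — not in any rule's target class → [m].
/b/ (between /m/ and /i/) is in the target of rule 1 but the environment (word-finally) is not met → [b].
/i/ (word-final) is in the target of rule 3 but the environment (before a nasal consonant) is not met → [i].

[movozebũmbi]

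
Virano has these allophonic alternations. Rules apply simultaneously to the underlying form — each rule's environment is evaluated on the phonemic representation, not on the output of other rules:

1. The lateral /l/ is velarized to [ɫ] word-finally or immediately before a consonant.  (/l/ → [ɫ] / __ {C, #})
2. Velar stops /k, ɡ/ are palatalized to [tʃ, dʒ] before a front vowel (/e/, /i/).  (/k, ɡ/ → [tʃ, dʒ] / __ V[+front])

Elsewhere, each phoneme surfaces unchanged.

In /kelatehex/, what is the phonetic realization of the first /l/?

/l/ — between /e/ and /a/; rule 1 does not apply here → [l].

[l]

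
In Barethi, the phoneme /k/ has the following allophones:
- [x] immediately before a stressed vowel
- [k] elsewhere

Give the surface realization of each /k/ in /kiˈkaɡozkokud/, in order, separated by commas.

Occurrence 1 (position 1): no conditioning environment matches → elsewhere allophone [k].
Occurrence 2 (position 3): immediately before a stressed vowel → [x].
Occurrence 3 (position 8): no conditioning environment matches → elsewhere allophone [k].
Occurrence 4 (position 10): no conditioning environment matches → elsewhere allophone [k].

[k], [x], [k], [k]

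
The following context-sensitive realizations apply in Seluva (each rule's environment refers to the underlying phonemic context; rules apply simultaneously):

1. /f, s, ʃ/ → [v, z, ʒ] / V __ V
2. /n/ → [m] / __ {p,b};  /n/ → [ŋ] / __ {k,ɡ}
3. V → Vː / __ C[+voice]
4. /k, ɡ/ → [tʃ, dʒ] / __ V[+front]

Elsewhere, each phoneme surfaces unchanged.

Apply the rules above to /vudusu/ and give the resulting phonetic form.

[vuːduzu]

/v/ — not in any rule's target class → [v].
/u/ (between /v/ and /d/) occurs before a voiced consonant → [uː] by rule 3.
/d/ (between /u/ and /u/): no rule targets it → [d].
/u/ — between /d/ and /s/; rule 3 does not apply here → [u].
/s/ (between /u/ and /u/): between two vowels, so rule 1 applies → [z].
/u/ (word-final): rule 3 targets it, but not before a voiced consonant → unchanged [u].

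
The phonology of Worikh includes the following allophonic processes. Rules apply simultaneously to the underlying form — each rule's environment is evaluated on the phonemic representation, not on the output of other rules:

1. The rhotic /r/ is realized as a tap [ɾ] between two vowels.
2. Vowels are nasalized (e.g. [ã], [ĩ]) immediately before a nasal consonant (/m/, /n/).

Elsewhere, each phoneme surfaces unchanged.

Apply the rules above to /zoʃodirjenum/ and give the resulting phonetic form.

/z/ stays [z].
/o/ (between /z/ and /ʃ/): rule 2 targets it, but not before a nasal consonant → unchanged [o].
/ʃ/ (between /o/ and /o/): no rule targets it → [ʃ].
/o/ — between /ʃ/ and /d/; rule 2 does not apply here → [o].
/d/ — not in any rule's target class → [d].
/i/ (between /d/ and /r/) is in the target of rule 2 but the environment (before a nasal consonant) is not met → [i].
/r/ (between /i/ and /j/) is in the target of rule 1 but the environment (between two vowels) is not met → [r].
/j/ stays [j].
/e/ (between /j/ and /n/): before a nasal consonant, so rule 2 applies → [ẽ].
/n/ (between /e/ and /u/) is unaffected → [n].
/u/ meets the environment for rule 2 (before a nasal consonant) → [ũ].
/m/ (word-final): no rule targets it → [m].

[zoʃodirjẽnũm]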